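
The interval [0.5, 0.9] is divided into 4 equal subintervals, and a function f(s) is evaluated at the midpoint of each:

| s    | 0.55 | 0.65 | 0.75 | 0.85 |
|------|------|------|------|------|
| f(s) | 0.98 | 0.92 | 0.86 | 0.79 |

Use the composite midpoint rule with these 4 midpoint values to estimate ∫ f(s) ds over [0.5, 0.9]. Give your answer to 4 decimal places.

0.3550

h = 0.1, n = 4.
h·[y(m₁) + y(m₂) + y(m₃) + y(m₄)] = 0.1·(3.55) = 0.3550.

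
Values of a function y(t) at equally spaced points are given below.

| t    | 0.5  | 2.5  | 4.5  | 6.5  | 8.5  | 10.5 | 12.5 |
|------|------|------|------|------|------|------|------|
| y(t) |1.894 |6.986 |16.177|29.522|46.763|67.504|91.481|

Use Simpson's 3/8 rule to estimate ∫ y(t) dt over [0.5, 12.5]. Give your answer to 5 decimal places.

h = 2, n = 6.
(3h/8)·[y₀ + 3y₁ + 3y₂ + 2y₃ + 3y₄ + 3y₅ + y₆] = 0.75·(564.709) = 423.53175.

423.53175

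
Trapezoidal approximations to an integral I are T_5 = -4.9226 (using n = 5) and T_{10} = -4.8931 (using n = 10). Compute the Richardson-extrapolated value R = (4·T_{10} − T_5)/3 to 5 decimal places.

R = (4·T_{10} − T_5) / 3 = (4·(-4.8931) − (-4.9226))/3 = (-14.6498)/3 = -4.88327.

-4.88327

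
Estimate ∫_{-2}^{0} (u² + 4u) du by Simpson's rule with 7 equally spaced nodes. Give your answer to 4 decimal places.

-5.3333

h = (0 − (-2))/6 = 0.333333.
Nodes u₀,…,u₆ = -2, -1.666667, -1.333333, -1, -0.666667, -0.333333, 0.
f(u) = u² + 4u: f₀=-4, f₁=-3.888889, f₂=-3.555556, f₃=-3, f₄=-2.222222, f₅=-1.222222, f₆=0.
(h/3)·[f₀ + 4f₁ + 2f₂ + 4f₃ + 2f₄ + 4f₅ + f₆] = 0.111111·(-48) = -5.3333.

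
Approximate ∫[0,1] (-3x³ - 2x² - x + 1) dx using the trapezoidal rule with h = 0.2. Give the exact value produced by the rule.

h = (1 − 0)/5 = 0.2.
Nodes x₀,…,x₅ = 0, 0.2, 0.4, 0.6, 0.8, 1.
f(x) = -3x³ - 2x² - x + 1: f₀=1, f₁=0.696, f₂=0.088, f₃=-0.968, f₄=-2.616, f₅=-5.
(h/2)·[f₀ + 2f₁ + 2f₂ + 2f₃ + 2f₄ + f₅] = 0.1·(-9.6) = -0.96.

-0.96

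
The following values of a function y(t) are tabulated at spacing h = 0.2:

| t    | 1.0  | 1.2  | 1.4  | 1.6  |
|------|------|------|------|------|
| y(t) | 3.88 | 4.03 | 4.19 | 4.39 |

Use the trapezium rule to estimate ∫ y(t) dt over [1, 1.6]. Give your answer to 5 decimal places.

h = 0.2, n = 3.
(h/2)·[y₀ + 2y₁ + 2y₂ + y₃] = 0.1·(24.71) = 2.47100.

2.47100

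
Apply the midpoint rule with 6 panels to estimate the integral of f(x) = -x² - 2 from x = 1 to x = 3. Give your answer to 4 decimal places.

h = (3 − 1)/6 = 0.333333.
Midpoints m₁,…,m₆ = 1.166667, 1.5, 1.833333, 2.166667, 2.5, 2.833333.
f(m₁)=-3.361111, f(m₂)=-4.25, f(m₃)=-5.361111, f(m₄)=-6.694444, f(m₅)=-8.25, f(m₆)=-10.027778.
h·[f(m₁) + f(m₂) + f(m₃) + f(m₄) + f(m₅) + f(m₆)] = 0.333333·(-37.944444) = -12.6481.

-12.6481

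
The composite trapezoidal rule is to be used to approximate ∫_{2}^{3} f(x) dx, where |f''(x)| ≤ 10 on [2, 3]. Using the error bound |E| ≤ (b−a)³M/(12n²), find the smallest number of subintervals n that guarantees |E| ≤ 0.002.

21

Need 10/(12n²) ≤ 0.002.
n² ≥ 10/(12·0.002) = 416.667 ⇒ n ≥ 20.4124, so the smallest n is 21.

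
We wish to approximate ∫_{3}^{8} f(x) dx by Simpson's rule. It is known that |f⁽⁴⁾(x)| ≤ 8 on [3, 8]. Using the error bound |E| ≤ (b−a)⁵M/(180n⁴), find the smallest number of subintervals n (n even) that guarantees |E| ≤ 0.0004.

26

Need 25000/(180n⁴) ≤ 0.0004.
n⁴ ≥ 25000/(180·0.0004) = 347222 ⇒ n ≥ 24.2746, so the smallest even n is 26. (n must be even for Simpson's rule.)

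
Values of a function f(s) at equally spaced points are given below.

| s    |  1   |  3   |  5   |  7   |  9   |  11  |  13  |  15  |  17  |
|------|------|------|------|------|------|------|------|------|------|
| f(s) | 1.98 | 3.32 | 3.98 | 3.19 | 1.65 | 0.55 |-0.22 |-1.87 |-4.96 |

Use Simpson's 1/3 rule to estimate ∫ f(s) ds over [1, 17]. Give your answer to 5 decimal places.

h = 2, n = 8.
(h/3)·[y₀ + 4y₁ + 2y₂ + 4y₃ + 2y₄ + 4y₅ + 2y₆ + 4y₇ + y₈] = 0.666667·(28.60) = 19.06667.

19.06667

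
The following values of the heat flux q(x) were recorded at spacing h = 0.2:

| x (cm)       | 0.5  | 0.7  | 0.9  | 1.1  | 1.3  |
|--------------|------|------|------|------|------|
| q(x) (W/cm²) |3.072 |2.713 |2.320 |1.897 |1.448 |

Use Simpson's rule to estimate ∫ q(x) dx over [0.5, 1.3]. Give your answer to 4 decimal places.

h = 0.2, n = 4.
(h/3)·[y₀ + 4y₁ + 2y₂ + 4y₃ + y₄] = 0.066667·(27.600) = 1.8400.

1.8400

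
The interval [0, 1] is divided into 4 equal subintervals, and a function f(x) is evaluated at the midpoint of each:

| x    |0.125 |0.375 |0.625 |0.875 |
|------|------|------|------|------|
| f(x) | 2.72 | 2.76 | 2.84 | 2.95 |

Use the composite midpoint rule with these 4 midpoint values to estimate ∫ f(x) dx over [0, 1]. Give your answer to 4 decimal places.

h = 0.25, n = 4.
h·[y(m₁) + y(m₂) + y(m₃) + y(m₄)] = 0.25·(11.27) = 2.8175.

2.8175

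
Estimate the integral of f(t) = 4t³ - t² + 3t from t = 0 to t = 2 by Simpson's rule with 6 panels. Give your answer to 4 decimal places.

h = (2 − 0)/6 = 0.333333.
Nodes t₀,…,t₆ = 0, 0.333333, 0.666667, 1, 1.333333, 1.666667, 2.
f(t) = 4t³ - t² + 3t: f₀=0, f₁=1.037037, f₂=2.740741, f₃=6, f₄=11.703704, f₅=20.740741, f₆=34.
(h/3)·[f₀ + 4f₁ + 2f₂ + 4f₃ + 2f₄ + 4f₅ + f₆] = 0.111111·(174) = 19.3333.

19.3333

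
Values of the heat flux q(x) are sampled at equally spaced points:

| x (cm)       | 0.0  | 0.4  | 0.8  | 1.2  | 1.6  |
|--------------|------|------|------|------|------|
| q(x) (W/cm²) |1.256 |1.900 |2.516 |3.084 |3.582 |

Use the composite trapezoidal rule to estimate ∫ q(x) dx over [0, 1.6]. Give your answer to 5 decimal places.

h = 0.4, n = 4.
(h/2)·[y₀ + 2y₁ + 2y₂ + 2y₃ + y₄] = 0.2·(19.838) = 3.96760.

3.96760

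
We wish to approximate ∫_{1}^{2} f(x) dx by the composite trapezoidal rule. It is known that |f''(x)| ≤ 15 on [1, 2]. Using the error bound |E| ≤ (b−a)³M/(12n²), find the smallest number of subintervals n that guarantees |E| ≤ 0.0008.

40

Need 15/(12n²) ≤ 0.0008.
n² ≥ 15/(12·0.0008) = 1562.5 ⇒ n ≥ 39.5285, so the smallest n is 40.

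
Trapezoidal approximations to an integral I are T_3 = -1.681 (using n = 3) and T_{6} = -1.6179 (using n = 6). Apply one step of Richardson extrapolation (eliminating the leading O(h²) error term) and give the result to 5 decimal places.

R = (4·T_{6} − T_3) / 3 = (4·(-1.6179) − (-1.681))/3 = (-4.7906)/3 = -1.59687.

-1.59687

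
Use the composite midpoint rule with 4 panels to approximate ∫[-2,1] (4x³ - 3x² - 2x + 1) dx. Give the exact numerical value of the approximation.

h = (1 − (-2))/4 = 0.75.
Midpoints m₁,…,m₄ = -1.625, -0.875, -0.125, 0.625.
f(m₁)=-20.8359375, f(m₂)=-2.2265625, f(m₃)=1.1953125, f(m₄)=-0.4453125.
h·[f(m₁) + f(m₂) + f(m₃) + f(m₄)] = 0.75·(-22.3125) = -16.734375.

-16.734375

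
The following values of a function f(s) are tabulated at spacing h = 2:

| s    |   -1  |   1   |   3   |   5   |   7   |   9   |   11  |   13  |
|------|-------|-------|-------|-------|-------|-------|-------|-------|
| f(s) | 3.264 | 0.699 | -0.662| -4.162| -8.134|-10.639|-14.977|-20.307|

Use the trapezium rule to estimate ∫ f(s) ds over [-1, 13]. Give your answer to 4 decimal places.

h = 2, n = 7.
(h/2)·[y₀ + 2y₁ + 2y₂ + 2y₃ + 2y₄ + 2y₅ + 2y₆ + y₇] = 1·(-92.793) = -92.7930.

-92.7930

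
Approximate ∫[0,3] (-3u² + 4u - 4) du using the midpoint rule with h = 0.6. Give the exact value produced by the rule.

h = (3 − 0)/5 = 0.6.
Midpoints m₁,…,m₅ = 0.3, 0.9, 1.5, 2.1, 2.7.
f(m₁)=-3.07, f(m₂)=-2.83, f(m₃)=-4.75, f(m₄)=-8.83, f(m₅)=-15.07.
h·[f(m₁) + f(m₂) + f(m₃) + f(m₄) + f(m₅)] = 0.6·(-34.55) = -20.73.

-20.73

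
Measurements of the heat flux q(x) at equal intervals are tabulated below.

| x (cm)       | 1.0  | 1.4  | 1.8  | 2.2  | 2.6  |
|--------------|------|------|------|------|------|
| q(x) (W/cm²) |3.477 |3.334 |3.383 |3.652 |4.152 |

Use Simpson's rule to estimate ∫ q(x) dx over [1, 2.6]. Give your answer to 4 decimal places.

5.6452

h = 0.4, n = 4.
(h/3)·[y₀ + 4y₁ + 2y₂ + 4y₃ + y₄] = 0.133333·(42.339) = 5.6452.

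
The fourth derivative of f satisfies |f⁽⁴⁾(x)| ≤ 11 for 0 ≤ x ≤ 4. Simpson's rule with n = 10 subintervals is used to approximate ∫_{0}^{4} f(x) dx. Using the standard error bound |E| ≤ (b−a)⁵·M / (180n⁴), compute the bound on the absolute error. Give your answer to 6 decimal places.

0.006258

|E| ≤ (4)⁵·11 / (180·10⁴) = 11264/1800000 = 0.006258.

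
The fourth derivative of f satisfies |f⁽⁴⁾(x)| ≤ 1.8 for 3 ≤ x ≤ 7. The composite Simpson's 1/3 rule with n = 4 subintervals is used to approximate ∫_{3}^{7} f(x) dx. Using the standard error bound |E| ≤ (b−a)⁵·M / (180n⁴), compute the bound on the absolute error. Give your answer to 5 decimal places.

0.04000

|E| ≤ (4)⁵·1.8 / (180·4⁴) = 1843.2/46080 = 0.04000.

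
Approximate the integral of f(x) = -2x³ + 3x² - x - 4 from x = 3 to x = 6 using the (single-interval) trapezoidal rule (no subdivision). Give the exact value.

T = (b−a)/2 · [f(3) + f(6)] = 1.5·[(-34) + (-334)] = -552.

-552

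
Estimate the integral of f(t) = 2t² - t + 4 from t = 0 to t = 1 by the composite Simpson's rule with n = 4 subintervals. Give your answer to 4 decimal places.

h = (1 − 0)/4 = 0.25.
Nodes t₀,…,t₄ = 0, 0.25, 0.5, 0.75, 1.
f(t) = 2t² - t + 4: f₀=4, f₁=3.875, f₂=4, f₃=4.375, f₄=5.
(h/3)·[f₀ + 4f₁ + 2f₂ + 4f₃ + f₄] = 0.083333·(50) = 4.1667.

4.1667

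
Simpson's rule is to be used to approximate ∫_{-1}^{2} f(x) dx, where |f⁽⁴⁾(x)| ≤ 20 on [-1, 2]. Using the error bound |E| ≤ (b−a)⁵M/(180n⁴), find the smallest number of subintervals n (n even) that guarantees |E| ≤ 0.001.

Need 4860/(180n⁴) ≤ 0.001.
n⁴ ≥ 4860/(180·0.001) = 27000 ⇒ n ≥ 12.8186, so the smallest even n is 14. (n must be even for Simpson's rule.)

14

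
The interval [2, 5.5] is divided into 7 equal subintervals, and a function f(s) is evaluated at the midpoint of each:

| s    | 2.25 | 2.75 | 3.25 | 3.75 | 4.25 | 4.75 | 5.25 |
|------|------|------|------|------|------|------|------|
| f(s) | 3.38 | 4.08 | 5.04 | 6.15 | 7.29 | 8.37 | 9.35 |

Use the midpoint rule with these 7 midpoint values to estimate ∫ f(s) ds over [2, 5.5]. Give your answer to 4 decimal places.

21.8300

h = 0.5, n = 7.
h·[y(m₁) + y(m₂) + y(m₃) + y(m₄) + y(m₅) + y(m₆) + y(m₇)] = 0.5·(43.66) = 21.8300.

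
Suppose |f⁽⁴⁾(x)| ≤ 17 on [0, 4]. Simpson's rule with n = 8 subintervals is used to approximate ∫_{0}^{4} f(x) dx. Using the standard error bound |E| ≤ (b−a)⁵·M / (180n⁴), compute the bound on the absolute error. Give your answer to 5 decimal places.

|E| ≤ (4)⁵·17 / (180·8⁴) = 17408/737280 = 0.02361.

0.02361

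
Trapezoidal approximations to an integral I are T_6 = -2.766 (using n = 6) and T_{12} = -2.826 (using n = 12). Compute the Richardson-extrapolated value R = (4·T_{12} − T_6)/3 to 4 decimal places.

-2.8460

R = (4·T_{12} − T_6) / 3 = (4·(-2.826) − (-2.766))/3 = (-8.538)/3 = -2.8460.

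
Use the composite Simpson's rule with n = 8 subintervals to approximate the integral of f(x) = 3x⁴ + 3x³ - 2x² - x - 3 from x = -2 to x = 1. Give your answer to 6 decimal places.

-4.926270

h = (1 − (-2))/8 = 0.375.
Nodes x₀,…,x₈ = -2, -1.625, -1.25, -0.875, -0.5, -0.125, 0.25, 0.625, 1.
f(x) = 3x⁴ + 3x³ - 2x² - x - 3: f₀=15, f₁=1.389404296875, f₂=-3.41015625, f₃=-3.907470703125, f₄=-3.1875, f₅=-2.911376953125, f₆=-3.31640625, f₇=-3.216064453125, f₈=0.
(h/3)·[f₀ + 4f₁ + 2f₂ + 4f₃ + 2f₄ + 4f₅ + 2f₆ + 4f₇ + f₈] = 0.125·(-39.41015625) = -4.926270.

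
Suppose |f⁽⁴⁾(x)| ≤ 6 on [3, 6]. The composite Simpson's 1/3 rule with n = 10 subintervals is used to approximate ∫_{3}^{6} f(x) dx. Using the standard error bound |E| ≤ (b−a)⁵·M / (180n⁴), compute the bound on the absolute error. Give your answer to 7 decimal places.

0.0008100

|E| ≤ (3)⁵·6 / (180·10⁴) = 1458/1800000 = 0.0008100.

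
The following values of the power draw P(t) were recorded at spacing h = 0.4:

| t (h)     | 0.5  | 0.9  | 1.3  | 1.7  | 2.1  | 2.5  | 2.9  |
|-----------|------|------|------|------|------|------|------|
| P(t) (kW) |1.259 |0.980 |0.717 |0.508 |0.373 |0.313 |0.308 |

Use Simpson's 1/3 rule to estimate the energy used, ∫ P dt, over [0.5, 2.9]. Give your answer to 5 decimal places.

1.46013

h = 0.4, n = 6.
(h/3)·[y₀ + 4y₁ + 2y₂ + 4y₃ + 2y₄ + 4y₅ + y₆] = 0.133333·(10.951) = 1.46013.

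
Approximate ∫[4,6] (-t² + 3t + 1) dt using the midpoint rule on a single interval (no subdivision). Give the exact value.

-18

M = (b−a)·f(5) = 2·(-9) = -18.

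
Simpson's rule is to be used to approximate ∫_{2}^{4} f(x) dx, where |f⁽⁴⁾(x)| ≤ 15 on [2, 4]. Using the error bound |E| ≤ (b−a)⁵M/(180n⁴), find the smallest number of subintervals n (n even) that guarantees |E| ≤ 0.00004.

18

Need 480/(180n⁴) ≤ 0.00004.
n⁴ ≥ 480/(180·0.00004) = 66666.7 ⇒ n ≥ 16.0686, so the smallest even n is 18. (n must be even for Simpson's rule.)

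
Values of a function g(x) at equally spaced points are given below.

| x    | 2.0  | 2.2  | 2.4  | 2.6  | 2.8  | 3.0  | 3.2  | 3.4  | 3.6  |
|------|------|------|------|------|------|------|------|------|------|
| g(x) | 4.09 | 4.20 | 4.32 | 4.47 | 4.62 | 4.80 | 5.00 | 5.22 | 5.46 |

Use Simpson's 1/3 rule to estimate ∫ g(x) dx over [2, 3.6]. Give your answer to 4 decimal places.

h = 0.2, n = 8.
(h/3)·[y₀ + 4y₁ + 2y₂ + 4y₃ + 2y₄ + 4y₅ + 2y₆ + 4y₇ + y₈] = 0.066667·(112.19) = 7.4793.

7.4793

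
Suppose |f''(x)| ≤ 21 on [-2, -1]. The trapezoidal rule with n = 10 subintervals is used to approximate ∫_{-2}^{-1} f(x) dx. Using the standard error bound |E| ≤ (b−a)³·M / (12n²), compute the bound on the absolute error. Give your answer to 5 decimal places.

|E| ≤ (1)³·21 / (12·10²) = 21/1200 = 0.01750.

0.01750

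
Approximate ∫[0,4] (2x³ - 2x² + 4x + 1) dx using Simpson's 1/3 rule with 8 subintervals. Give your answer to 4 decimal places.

h = (4 − 0)/8 = 0.5.
Nodes x₀,…,x₈ = 0, 0.5, 1, 1.5, 2, 2.5, 3, 3.5, 4.
f(x) = 2x³ - 2x² + 4x + 1: f₀=1, f₁=2.75, f₂=5, f₃=9.25, f₄=17, f₅=29.75, f₆=49, f₇=76.25, f₈=113.
(h/3)·[f₀ + 4f₁ + 2f₂ + 4f₃ + 2f₄ + 4f₅ + 2f₆ + 4f₇ + f₈] = 0.166667·(728) = 121.3333.

121.3333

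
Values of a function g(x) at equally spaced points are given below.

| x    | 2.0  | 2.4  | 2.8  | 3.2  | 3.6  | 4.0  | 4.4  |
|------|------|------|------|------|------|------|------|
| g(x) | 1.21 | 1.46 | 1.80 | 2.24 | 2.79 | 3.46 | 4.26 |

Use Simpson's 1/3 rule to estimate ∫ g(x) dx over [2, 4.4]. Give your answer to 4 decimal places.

5.7720

h = 0.4, n = 6.
(h/3)·[y₀ + 4y₁ + 2y₂ + 4y₃ + 2y₄ + 4y₅ + y₆] = 0.133333·(43.29) = 5.7720.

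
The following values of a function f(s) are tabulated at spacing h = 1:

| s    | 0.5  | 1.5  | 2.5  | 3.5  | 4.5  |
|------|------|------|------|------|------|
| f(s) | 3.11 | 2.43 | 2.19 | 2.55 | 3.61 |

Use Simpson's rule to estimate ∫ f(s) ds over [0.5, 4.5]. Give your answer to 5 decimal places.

10.34000

h = 1, n = 4.
(h/3)·[y₀ + 4y₁ + 2y₂ + 4y₃ + y₄] = 0.333333·(31.02) = 10.34000.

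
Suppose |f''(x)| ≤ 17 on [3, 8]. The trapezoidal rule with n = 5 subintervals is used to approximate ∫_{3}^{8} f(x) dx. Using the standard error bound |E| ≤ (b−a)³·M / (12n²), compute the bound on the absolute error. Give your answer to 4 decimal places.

|E| ≤ (5)³·17 / (12·5²) = 2125/300 = 7.0833.

7.0833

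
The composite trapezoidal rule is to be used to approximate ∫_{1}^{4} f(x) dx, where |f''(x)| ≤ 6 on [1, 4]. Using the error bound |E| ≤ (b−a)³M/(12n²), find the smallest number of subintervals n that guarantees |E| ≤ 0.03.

22

Need 162/(12n²) ≤ 0.03.
n² ≥ 162/(12·0.03) = 450 ⇒ n ≥ 21.2132, so the smallest n is 22.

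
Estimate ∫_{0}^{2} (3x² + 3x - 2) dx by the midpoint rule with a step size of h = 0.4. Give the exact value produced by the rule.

9.92

h = (2 − 0)/5 = 0.4.
Midpoints m₁,…,m₅ = 0.2, 0.6, 1, 1.4, 1.8.
f(m₁)=-1.28, f(m₂)=0.88, f(m₃)=4, f(m₄)=8.08, f(m₅)=13.12.
h·[f(m₁) + f(m₂) + f(m₃) + f(m₄) + f(m₅)] = 0.4·(24.8) = 9.92.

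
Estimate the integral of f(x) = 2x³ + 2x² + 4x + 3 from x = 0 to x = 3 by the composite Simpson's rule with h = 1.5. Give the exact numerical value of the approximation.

h = (3 − 0)/2 = 1.5.
Nodes x₀,…,x₂ = 0, 1.5, 3.
f(x) = 2x³ + 2x² + 4x + 3: f₀=3, f₁=20.25, f₂=87.
(h/3)·[f₀ + 4f₁ + f₂] = 0.5·(171) = 85.5.

85.5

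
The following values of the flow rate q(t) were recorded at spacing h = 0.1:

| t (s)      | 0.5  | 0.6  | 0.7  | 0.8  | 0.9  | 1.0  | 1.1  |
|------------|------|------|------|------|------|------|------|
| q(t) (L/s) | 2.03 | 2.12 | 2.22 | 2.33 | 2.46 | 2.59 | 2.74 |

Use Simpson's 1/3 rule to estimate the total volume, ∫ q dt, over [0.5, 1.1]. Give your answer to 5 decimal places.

1.40967

h = 0.1, n = 6.
(h/3)·[y₀ + 4y₁ + 2y₂ + 4y₃ + 2y₄ + 4y₅ + y₆] = 0.033333·(42.29) = 1.40967.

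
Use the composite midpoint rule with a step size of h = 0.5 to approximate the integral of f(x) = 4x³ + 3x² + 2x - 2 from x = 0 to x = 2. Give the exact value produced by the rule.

h = (2 − 0)/4 = 0.5.
Midpoints m₁,…,m₄ = 0.25, 0.75, 1.25, 1.75.
f(m₁)=-1.25, f(m₂)=2.875, f(m₃)=13, f(m₄)=32.125.
h·[f(m₁) + f(m₂) + f(m₃) + f(m₄)] = 0.5·(46.75) = 23.375.

23.375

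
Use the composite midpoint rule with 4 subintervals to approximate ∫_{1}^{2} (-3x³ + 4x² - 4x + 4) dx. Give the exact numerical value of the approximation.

h = (2 − 1)/4 = 0.25.
Midpoints m₁,…,m₄ = 1.125, 1.375, 1.625, 1.875.
f(m₁)=0.291015625, f(m₂)=-1.736328125, f(m₃)=-4.810546875, f(m₄)=-9.212890625.
h·[f(m₁) + f(m₂) + f(m₃) + f(m₄)] = 0.25·(-15.46875) = -3.8671875.

-3.8671875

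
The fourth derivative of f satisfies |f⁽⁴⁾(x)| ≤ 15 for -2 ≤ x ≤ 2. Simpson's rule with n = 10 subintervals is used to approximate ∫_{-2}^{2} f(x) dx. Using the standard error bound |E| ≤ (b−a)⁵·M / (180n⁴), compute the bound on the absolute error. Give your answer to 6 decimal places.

|E| ≤ (4)⁵·15 / (180·10⁴) = 15360/1800000 = 0.008533.

0.008533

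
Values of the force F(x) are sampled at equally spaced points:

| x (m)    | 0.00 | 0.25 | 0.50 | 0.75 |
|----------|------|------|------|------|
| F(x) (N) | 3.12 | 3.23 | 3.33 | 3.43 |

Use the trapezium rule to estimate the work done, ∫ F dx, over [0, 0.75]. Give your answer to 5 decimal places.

h = 0.25, n = 3.
(h/2)·[y₀ + 2y₁ + 2y₂ + y₃] = 0.125·(19.67) = 2.45875.

2.45875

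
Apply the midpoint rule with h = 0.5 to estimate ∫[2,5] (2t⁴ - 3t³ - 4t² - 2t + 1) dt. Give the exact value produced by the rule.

598.9296875

h = (5 − 2)/6 = 0.5.
Midpoints m₁,…,m₆ = 2.25, 2.75, 3.25, 3.75, 4.25, 4.75.
f(m₁)=-6.6640625, f(m₂)=17.2421875, f(m₃)=72.3984375, f(m₄)=174.5546875, f(m₅)=342.4609375, f(m₆)=597.8671875.
h·[f(m₁) + f(m₂) + f(m₃) + f(m₄) + f(m₅) + f(m₆)] = 0.5·(1197.859375) = 598.9296875.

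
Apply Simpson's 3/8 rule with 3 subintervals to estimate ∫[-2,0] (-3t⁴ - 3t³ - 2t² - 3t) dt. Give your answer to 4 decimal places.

-6.8889

h = (0 − (-2))/3 = 0.666667.
Nodes t₀,…,t₃ = -2, -1.333333, -0.666667, 0.
f(t) = -3t⁴ - 3t³ - 2t² - 3t: f₀=-26, f₁=-1.925926, f₂=1.407407, f₃=0.
(3h/8)·[f₀ + 3f₁ + 3f₂ + f₃] = 0.25·(-27.555556) = -6.8889.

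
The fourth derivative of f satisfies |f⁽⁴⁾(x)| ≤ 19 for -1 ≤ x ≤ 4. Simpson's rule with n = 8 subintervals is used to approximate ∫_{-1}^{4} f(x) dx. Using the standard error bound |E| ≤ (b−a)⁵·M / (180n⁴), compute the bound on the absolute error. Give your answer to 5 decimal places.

|E| ≤ (5)⁵·19 / (180·8⁴) = 59375/737280 = 0.08053.

0.08053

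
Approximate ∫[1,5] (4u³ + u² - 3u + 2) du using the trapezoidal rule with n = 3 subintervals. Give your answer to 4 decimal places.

681.1852

h = (5 − 1)/3 = 1.333333.
Nodes u₀,…,u₃ = 1, 2.333333, 3.666667, 5.
f(u) = 4u³ + u² - 3u + 2: f₀=4, f₁=51.259259, f₂=201.629630, f₃=512.
(h/2)·[f₀ + 2f₁ + 2f₂ + f₃] = 0.666667·(1021.777778) = 681.1852.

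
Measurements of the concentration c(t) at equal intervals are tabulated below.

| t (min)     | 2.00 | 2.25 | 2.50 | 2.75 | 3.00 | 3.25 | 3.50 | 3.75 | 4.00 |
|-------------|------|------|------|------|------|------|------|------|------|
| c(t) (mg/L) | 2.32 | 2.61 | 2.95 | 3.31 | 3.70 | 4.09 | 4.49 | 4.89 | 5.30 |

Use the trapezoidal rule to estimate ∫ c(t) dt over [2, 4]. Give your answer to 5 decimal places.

h = 0.25, n = 8.
(h/2)·[y₀ + 2y₁ + 2y₂ + 2y₃ + 2y₄ + 2y₅ + 2y₆ + 2y₇ + y₈] = 0.125·(59.70) = 7.46250.

7.46250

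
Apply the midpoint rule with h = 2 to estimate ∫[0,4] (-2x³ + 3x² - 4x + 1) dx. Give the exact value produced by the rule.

-80

h = (4 − 0)/2 = 2.
Midpoints m₁,…,m₂ = 1, 3.
f(m₁)=-2, f(m₂)=-38.
h·[f(m₁) + f(m₂)] = 2·(-40) = -80.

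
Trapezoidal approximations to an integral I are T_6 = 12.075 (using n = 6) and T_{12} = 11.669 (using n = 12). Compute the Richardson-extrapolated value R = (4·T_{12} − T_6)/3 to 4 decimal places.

R = (4·T_{12} − T_6) / 3 = (4·11.669 − 12.075)/3 = (34.601)/3 = 11.5337.

11.5337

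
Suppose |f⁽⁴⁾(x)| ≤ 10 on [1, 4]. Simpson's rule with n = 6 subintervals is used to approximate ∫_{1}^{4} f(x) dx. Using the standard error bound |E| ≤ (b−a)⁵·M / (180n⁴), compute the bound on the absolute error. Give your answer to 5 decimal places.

0.01042

|E| ≤ (3)⁵·10 / (180·6⁴) = 2430/233280 = 0.01042.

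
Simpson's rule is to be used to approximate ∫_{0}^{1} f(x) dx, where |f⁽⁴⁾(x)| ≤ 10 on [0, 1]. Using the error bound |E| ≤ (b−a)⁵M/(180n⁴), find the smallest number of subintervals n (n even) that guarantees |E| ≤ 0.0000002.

Need 10/(180n⁴) ≤ 0.0000002.
n⁴ ≥ 10/(180·0.0000002) = 277778 ⇒ n ≥ 22.9575, so the smallest even n is 24. (n must be even for Simpson's rule.)

24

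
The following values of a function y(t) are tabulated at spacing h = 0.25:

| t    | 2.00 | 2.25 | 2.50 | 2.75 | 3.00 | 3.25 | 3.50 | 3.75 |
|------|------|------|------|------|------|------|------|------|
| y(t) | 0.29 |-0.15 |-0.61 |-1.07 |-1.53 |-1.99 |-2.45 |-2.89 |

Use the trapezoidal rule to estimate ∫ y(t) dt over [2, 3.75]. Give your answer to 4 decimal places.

h = 0.25, n = 7.
(h/2)·[y₀ + 2y₁ + 2y₂ + 2y₃ + 2y₄ + 2y₅ + 2y₆ + y₇] = 0.125·(-18.20) = -2.2750.

-2.2750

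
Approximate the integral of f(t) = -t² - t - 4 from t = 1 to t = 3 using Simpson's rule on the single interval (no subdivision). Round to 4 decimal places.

S = (b−a)/6 · [f(1) + 4f(2) + f(3)] = 0.333333·[(-6) + 4·(-10) + (-16)] = -20.6667.

-20.6667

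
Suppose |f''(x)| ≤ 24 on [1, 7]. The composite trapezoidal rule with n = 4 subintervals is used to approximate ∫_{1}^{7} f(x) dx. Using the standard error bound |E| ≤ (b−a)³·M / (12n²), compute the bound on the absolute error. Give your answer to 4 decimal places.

|E| ≤ (6)³·24 / (12·4²) = 5184/192 = 27.0000.

27.0000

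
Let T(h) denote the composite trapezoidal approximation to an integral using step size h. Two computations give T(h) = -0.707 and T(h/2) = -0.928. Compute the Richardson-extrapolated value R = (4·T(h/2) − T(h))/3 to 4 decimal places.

-1.0017

R = (4·T(h/2) − T(h)) / 3 = (4·(-0.928) − (-0.707))/3 = (-3.005)/3 = -1.0017.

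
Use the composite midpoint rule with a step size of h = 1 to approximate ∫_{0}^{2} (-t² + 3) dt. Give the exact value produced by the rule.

h = (2 − 0)/2 = 1.
Midpoints m₁,…,m₂ = 0.5, 1.5.
f(m₁)=2.75, f(m₂)=0.75.
h·[f(m₁) + f(m₂)] = 1·(3.5) = 3.5.

3.5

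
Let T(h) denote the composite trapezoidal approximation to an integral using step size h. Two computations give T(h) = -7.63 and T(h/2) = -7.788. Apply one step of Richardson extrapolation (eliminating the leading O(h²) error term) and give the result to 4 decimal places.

R = (4·T(h/2) − T(h)) / 3 = (4·(-7.788) − (-7.63))/3 = (-23.522)/3 = -7.8407.

-7.8407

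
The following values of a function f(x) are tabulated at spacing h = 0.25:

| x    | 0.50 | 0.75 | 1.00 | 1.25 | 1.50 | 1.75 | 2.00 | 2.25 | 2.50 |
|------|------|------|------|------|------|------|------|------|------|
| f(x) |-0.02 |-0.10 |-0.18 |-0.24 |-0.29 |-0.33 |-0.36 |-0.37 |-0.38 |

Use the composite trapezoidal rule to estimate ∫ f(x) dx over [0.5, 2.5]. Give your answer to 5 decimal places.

h = 0.25, n = 8.
(h/2)·[y₀ + 2y₁ + 2y₂ + 2y₃ + 2y₄ + 2y₅ + 2y₆ + 2y₇ + y₈] = 0.125·(-4.14) = -0.51750.

-0.51750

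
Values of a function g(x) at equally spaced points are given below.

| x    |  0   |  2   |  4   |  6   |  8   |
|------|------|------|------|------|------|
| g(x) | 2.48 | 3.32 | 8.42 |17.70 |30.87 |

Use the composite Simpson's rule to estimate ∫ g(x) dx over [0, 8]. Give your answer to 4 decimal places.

h = 2, n = 4.
(h/3)·[y₀ + 4y₁ + 2y₂ + 4y₃ + y₄] = 0.666667·(134.27) = 89.5133.

89.5133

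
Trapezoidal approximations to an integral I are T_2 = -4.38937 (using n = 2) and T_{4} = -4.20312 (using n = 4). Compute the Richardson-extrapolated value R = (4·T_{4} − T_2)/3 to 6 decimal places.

-4.141037

R = (4·T_{4} − T_2) / 3 = (4·(-4.20312) − (-4.38937))/3 = (-12.42311)/3 = -4.141037.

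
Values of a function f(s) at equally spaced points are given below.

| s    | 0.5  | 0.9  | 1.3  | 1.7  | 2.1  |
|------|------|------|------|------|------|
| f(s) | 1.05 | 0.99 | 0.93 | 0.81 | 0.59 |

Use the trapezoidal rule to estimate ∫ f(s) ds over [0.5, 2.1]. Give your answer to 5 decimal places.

1.42000

h = 0.4, n = 4.
(h/2)·[y₀ + 2y₁ + 2y₂ + 2y₃ + y₄] = 0.2·(7.10) = 1.42000.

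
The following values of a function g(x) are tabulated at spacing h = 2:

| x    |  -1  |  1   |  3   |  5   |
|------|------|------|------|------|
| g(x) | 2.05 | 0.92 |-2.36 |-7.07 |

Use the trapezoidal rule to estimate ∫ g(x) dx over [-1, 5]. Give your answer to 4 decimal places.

h = 2, n = 3.
(h/2)·[y₀ + 2y₁ + 2y₂ + y₃] = 1·(-7.90) = -7.9000.

-7.9000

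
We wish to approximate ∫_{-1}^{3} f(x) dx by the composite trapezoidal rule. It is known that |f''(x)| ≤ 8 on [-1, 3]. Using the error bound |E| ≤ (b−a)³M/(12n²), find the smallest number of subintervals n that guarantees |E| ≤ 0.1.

21

Need 512/(12n²) ≤ 0.1.
n² ≥ 512/(12·0.1) = 426.667 ⇒ n ≥ 20.6559, so the smallest n is 21.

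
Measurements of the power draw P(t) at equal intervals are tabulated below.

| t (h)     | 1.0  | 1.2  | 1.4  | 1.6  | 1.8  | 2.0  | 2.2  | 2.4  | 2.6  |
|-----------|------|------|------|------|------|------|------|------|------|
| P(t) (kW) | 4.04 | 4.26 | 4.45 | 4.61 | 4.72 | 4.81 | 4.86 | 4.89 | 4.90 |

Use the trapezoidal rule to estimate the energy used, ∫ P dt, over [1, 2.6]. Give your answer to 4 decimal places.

7.4140

h = 0.2, n = 8.
(h/2)·[y₀ + 2y₁ + 2y₂ + 2y₃ + 2y₄ + 2y₅ + 2y₆ + 2y₇ + y₈] = 0.1·(74.14) = 7.4140.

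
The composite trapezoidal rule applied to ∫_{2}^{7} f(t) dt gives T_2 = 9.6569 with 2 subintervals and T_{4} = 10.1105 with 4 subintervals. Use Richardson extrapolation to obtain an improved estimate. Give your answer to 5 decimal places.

R = (4·T_{4} − T_2) / 3 = (4·10.1105 − 9.6569)/3 = (30.7851)/3 = 10.26170.

10.26170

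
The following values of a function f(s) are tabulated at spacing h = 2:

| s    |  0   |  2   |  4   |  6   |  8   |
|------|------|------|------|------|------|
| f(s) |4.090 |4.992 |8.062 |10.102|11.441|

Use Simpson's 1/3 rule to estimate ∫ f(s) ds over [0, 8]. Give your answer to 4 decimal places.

h = 2, n = 4.
(h/3)·[y₀ + 4y₁ + 2y₂ + 4y₃ + y₄] = 0.666667·(92.031) = 61.3540.

61.3540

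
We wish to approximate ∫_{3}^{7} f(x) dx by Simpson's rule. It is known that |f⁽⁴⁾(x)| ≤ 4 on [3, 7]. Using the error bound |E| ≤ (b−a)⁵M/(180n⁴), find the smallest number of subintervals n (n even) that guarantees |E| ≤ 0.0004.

16

Need 4096/(180n⁴) ≤ 0.0004.
n⁴ ≥ 4096/(180·0.0004) = 56888.9 ⇒ n ≥ 15.4439, so the smallest even n is 16. (n must be even for Simpson's rule.)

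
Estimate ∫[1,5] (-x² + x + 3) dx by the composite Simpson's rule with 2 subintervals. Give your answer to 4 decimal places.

h = (5 − 1)/2 = 2.
Nodes x₀,…,x₂ = 1, 3, 5.
f(x) = -x² + x + 3: f₀=3, f₁=-3, f₂=-17.
(h/3)·[f₀ + 4f₁ + f₂] = 0.666667·(-26) = -17.3333.

-17.3333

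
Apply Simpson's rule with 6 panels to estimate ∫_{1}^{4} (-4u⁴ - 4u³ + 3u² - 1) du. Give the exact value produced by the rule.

h = (4 − 1)/6 = 0.5.
Nodes u₀,…,u₆ = 1, 1.5, 2, 2.5, 3, 3.5, 4.
f(u) = -4u⁴ - 4u³ + 3u² - 1: f₀=-6, f₁=-28, f₂=-85, f₃=-201, f₄=-406, f₅=-736, f₆=-1233.
(h/3)·[f₀ + 4f₁ + 2f₂ + 4f₃ + 2f₄ + 4f₅ + f₆] = 0.166667·(-6081) = -1013.5.

-1013.5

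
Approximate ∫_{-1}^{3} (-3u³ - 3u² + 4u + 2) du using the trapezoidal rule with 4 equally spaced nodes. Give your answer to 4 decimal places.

-78.2222

h = (3 − (-1))/3 = 1.333333.
Nodes u₀,…,u₃ = -1, 0.333333, 1.666667, 3.
f(u) = -3u³ - 3u² + 4u + 2: f₀=-2, f₁=2.888889, f₂=-13.555556, f₃=-94.
(h/2)·[f₀ + 2f₁ + 2f₂ + f₃] = 0.666667·(-117.333333) = -78.2222.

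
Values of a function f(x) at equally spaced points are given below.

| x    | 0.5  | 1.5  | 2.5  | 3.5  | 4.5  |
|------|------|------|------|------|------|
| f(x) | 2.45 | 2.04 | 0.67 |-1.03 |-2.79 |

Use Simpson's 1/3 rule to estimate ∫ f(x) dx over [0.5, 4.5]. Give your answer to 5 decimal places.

1.68000

h = 1, n = 4.
(h/3)·[y₀ + 4y₁ + 2y₂ + 4y₃ + y₄] = 0.333333·(5.04) = 1.68000.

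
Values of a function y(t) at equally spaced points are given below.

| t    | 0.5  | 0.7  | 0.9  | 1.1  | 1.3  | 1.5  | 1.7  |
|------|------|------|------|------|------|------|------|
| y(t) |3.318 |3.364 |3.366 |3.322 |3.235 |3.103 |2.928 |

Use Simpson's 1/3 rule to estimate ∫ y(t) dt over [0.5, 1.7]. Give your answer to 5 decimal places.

h = 0.2, n = 6.
(h/3)·[y₀ + 4y₁ + 2y₂ + 4y₃ + 2y₄ + 4y₅ + y₆] = 0.066667·(58.604) = 3.90693.

3.90693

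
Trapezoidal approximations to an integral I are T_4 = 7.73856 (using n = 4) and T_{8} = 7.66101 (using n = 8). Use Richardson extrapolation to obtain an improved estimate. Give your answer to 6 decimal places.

7.635160

R = (4·T_{8} − T_4) / 3 = (4·7.66101 − 7.73856)/3 = (22.90548)/3 = 7.635160.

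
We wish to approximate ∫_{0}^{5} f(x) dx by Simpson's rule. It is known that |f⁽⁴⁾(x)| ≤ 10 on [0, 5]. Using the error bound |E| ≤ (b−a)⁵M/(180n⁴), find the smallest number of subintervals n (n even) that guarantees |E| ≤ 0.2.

6

Need 31250/(180n⁴) ≤ 0.2.
n⁴ ≥ 31250/(180·0.2) = 868.056 ⇒ n ≥ 5.4280, so the smallest even n is 6. (n must be even for Simpson's rule.)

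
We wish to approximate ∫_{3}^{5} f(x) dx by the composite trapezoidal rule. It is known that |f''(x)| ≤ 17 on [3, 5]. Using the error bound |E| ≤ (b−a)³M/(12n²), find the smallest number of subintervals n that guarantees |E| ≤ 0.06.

14

Need 136/(12n²) ≤ 0.06.
n² ≥ 136/(12·0.06) = 188.889 ⇒ n ≥ 13.7437, so the smallest n is 14.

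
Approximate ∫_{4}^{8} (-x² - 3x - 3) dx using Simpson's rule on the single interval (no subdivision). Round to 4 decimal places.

-233.3333

S = (b−a)/6 · [f(4) + 4f(6) + f(8)] = 0.666667·[(-31) + 4·(-57) + (-91)] = -233.3333.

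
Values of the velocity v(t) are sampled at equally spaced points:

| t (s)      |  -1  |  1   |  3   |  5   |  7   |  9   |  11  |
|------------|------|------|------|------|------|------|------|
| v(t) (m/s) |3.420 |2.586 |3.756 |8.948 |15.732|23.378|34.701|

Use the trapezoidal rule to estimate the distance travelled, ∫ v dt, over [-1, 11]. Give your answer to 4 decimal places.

146.9210

h = 2, n = 6.
(h/2)·[y₀ + 2y₁ + 2y₂ + 2y₃ + 2y₄ + 2y₅ + y₆] = 1·(146.921) = 146.9210.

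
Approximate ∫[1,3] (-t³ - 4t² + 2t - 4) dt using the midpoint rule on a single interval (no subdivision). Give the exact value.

M = (b−a)·f(2) = 2·(-24) = -48.

-48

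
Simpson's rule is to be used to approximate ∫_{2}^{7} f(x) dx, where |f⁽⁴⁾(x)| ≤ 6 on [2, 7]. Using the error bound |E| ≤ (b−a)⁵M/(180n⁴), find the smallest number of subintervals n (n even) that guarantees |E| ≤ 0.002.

Need 18750/(180n⁴) ≤ 0.002.
n⁴ ≥ 18750/(180·0.002) = 52083.3 ⇒ n ≥ 15.1069, so the smallest even n is 16. (n must be even for Simpson's rule.)

16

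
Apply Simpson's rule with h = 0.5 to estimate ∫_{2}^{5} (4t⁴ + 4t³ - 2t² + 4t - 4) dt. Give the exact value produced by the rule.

h = (5 − 2)/6 = 0.5.
Nodes t₀,…,t₆ = 2, 2.5, 3, 3.5, 4, 4.5, 5.
f(t) = 4t⁴ + 4t³ - 2t² + 4t - 4: f₀=92, f₁=212.25, f₂=422, f₃=757.25, f₄=1260, f₅=1978.25, f₆=2966.
(h/3)·[f₀ + 4f₁ + 2f₂ + 4f₃ + 2f₄ + 4f₅ + f₆] = 0.166667·(18213) = 3035.5.

3035.5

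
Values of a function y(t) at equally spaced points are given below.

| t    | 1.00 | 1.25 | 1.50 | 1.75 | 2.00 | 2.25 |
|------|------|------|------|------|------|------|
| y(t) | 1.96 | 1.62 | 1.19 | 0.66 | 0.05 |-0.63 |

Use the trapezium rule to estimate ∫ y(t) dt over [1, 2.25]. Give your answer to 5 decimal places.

1.04625

h = 0.25, n = 5.
(h/2)·[y₀ + 2y₁ + 2y₂ + 2y₃ + 2y₄ + y₅] = 0.125·(8.37) = 1.04625.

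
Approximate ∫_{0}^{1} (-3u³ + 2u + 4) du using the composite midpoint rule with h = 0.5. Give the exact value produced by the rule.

4.34375

h = (1 − 0)/2 = 0.5.
Midpoints m₁,…,m₂ = 0.25, 0.75.
f(m₁)=4.453125, f(m₂)=4.234375.
h·[f(m₁) + f(m₂)] = 0.5·(8.6875) = 4.34375.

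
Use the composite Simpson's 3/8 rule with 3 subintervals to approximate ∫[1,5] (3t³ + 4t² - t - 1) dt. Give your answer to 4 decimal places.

617.3333

h = (5 − 1)/3 = 1.333333.
Nodes t₀,…,t₃ = 1, 2.333333, 3.666667, 5.
f(t) = 3t³ + 4t² - t - 1: f₀=5, f₁=56.555556, f₂=197, f₃=469.
(3h/8)·[f₀ + 3f₁ + 3f₂ + f₃] = 0.5·(1234.666667) = 617.3333.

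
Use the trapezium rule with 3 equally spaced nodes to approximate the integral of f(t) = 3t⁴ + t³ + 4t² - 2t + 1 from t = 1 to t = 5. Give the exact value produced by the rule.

h = (5 − 1)/2 = 2.
Nodes t₀,…,t₂ = 1, 3, 5.
f(t) = 3t⁴ + t³ + 4t² - 2t + 1: f₀=7, f₁=301, f₂=2091.
(h/2)·[f₀ + 2f₁ + f₂] = 1·(2700) = 2700.

2700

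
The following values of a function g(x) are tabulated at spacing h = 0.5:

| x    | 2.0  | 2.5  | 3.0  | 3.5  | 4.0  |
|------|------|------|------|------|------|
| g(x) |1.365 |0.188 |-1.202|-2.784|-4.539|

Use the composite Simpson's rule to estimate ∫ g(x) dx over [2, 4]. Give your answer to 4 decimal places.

-2.6603

h = 0.5, n = 4.
(h/3)·[y₀ + 4y₁ + 2y₂ + 4y₃ + y₄] = 0.166667·(-15.962) = -2.6603.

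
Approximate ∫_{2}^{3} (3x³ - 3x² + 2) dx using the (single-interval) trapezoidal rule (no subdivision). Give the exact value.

T = (b−a)/2 · [f(2) + f(3)] = 0.5·[14 + 56] = 35.

35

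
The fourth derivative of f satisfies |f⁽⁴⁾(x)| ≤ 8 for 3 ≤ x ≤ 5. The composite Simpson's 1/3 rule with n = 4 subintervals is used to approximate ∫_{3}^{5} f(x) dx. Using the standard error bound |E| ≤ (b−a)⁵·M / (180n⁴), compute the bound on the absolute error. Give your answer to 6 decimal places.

0.005556

|E| ≤ (2)⁵·8 / (180·4⁴) = 256/46080 = 0.005556.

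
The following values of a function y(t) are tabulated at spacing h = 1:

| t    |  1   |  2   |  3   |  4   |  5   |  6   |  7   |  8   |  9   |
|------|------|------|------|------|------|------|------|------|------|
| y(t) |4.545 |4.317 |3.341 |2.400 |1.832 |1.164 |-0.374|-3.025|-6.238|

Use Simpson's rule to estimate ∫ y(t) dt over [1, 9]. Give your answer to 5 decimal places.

9.10967

h = 1, n = 8.
(h/3)·[y₀ + 4y₁ + 2y₂ + 4y₃ + 2y₄ + 4y₅ + 2y₆ + 4y₇ + y₈] = 0.333333·(27.329) = 9.10967.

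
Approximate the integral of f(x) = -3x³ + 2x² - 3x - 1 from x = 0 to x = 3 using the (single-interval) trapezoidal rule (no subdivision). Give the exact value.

T = (b−a)/2 · [f(0) + f(3)] = 1.5·[(-1) + (-73)] = -111.

-111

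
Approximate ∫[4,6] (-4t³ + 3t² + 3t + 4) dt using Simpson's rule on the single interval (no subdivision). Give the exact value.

-850

S = (b−a)/6 · [f(4) + 4f(5) + f(6)] = 0.333333·[(-192) + 4·(-406) + (-734)] = -850.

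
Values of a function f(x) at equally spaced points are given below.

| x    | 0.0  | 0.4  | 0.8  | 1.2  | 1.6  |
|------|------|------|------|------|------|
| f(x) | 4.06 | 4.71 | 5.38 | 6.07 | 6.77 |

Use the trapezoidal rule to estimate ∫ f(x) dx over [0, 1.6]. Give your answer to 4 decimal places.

8.6300

h = 0.4, n = 4.
(h/2)·[y₀ + 2y₁ + 2y₂ + 2y₃ + y₄] = 0.2·(43.15) = 8.6300.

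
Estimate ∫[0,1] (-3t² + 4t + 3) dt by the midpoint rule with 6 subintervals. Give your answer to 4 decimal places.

4.0069

h = (1 − 0)/6 = 0.166667.
Midpoints m₁,…,m₆ = 0.083333, 0.25, 0.416667, 0.583333, 0.75, 0.916667.
f(m₁)=3.3125, f(m₂)=3.8125, f(m₃)=4.145833, f(m₄)=4.3125, f(m₅)=4.3125, f(m₆)=4.145833.
h·[f(m₁) + f(m₂) + f(m₃) + f(m₄) + f(m₅) + f(m₆)] = 0.166667·(24.041667) = 4.0069.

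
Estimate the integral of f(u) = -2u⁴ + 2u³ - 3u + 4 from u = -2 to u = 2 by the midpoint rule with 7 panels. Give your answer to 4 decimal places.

-7.8834

h = (2 − (-2))/7 = 0.571429.
Midpoints m₁,…,m₇ = -1.714286, -1.142857, -0.571429, 0, 0.571429, 1.142857, 1.714286.
f(m₁)=-18.205748, f(m₂)=1.031237, f(m₃)=5.127863, f(m₄)=4, f(m₅)=2.445648, f(m₆)=0.144940, f(m₇)=-8.339858.
h·[f(m₁) + f(m₂) + f(m₃) + f(m₄) + f(m₅) + f(m₆) + f(m₇)] = 0.571429·(-13.795918) = -7.8834.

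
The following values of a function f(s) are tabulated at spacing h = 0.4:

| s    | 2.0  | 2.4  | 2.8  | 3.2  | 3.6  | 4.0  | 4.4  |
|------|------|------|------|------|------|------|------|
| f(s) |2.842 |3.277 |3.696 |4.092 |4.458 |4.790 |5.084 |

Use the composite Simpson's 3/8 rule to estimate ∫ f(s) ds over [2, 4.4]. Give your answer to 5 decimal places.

h = 0.4, n = 6.
(3h/8)·[y₀ + 3y₁ + 3y₂ + 2y₃ + 3y₄ + 3y₅ + y₆] = 0.15·(64.773) = 9.71595.

9.71595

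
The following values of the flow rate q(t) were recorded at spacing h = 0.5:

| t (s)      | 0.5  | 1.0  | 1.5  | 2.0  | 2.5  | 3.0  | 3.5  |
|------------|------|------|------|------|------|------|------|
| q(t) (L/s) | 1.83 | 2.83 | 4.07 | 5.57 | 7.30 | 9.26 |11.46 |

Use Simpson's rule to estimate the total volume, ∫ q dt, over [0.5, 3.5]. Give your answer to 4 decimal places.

17.7783

h = 0.5, n = 6.
(h/3)·[y₀ + 4y₁ + 2y₂ + 4y₃ + 2y₄ + 4y₅ + y₆] = 0.166667·(106.67) = 17.7783.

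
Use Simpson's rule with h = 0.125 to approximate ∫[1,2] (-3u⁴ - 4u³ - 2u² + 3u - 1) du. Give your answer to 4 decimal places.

h = (2 − 1)/8 = 0.125.
Nodes u₀,…,u₈ = 1, 1.125, 1.25, 1.375, 1.5, 1.625, 1.75, 1.875, 2.
f(u) = -3u⁴ - 4u³ - 2u² + 3u - 1: f₀=-7, f₁=-10.656982421875, f₂=-15.51171875, f₃=-21.778076171875, f₄=-29.6875, f₅=-39.489013671875, f₆=-51.44921875, f₇=-65.852294921875, f₈=-83.
(h/3)·[f₀ + 4f₁ + 2f₂ + 4f₃ + 2f₄ + 4f₅ + 2f₆ + 4f₇ + f₈] = 0.041667·(-834.40234375) = -34.7668.

-34.7668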